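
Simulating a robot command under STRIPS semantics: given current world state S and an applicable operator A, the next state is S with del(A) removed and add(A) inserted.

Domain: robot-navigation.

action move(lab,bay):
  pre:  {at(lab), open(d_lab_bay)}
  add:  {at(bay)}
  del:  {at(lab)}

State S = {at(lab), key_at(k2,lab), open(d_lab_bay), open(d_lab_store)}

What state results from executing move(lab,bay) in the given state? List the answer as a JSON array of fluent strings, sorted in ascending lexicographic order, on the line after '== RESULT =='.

Progress:
  pre ⊆ S: {at(lab), open(d_lab_bay)} ⊆ S  — applicable
  S \ del = {key_at(k2,lab), open(d_lab_bay), open(d_lab_store)}
  ∪ add   = {at(bay), key_at(k2,lab), open(d_lab_bay), open(d_lab_store)}

== RESULT ==
["at(bay)", "key_at(k2,lab)", "open(d_lab_bay)", "open(d_lab_store)"]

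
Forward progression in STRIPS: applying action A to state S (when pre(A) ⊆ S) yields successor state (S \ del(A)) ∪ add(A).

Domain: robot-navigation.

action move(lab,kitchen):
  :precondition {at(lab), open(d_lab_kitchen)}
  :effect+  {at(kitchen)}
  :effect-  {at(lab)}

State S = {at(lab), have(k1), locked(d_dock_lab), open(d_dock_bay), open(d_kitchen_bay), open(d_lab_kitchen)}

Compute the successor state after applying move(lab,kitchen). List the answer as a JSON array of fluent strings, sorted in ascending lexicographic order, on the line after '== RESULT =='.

Progress:
  pre ⊆ S: {at(lab), open(d_lab_kitchen)} ⊆ S  — applicable
  S \ del = {have(k1), locked(d_dock_lab), open(d_dock_bay), open(d_kitchen_bay), open(d_lab_kitchen)}
  ∪ add   = {at(kitchen), have(k1), locked(d_dock_lab), open(d_dock_bay), open(d_kitchen_bay), open(d_lab_kitchen)}

== RESULT ==
["at(kitchen)", "have(k1)", "locked(d_dock_lab)", "open(d_dock_bay)", "open(d_kitchen_bay)", "open(d_lab_kitchen)"]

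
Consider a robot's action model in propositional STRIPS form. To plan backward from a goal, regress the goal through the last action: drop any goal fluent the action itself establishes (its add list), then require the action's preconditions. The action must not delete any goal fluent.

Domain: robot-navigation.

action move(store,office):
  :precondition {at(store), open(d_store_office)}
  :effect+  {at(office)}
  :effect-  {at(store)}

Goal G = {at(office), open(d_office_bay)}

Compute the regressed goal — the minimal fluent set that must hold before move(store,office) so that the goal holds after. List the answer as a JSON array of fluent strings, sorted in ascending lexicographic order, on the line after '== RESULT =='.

Compute (G \ add) ∪ pre:
  G ∩ del = {}  (empty — regression defined)
  G \ add = {at(office), open(d_office_bay)} \ {at(office)} = {open(d_office_bay)}
  ∪ pre   = {open(d_office_bay)} ∪ {at(store), open(d_store_office)}
          = {at(store), open(d_office_bay), open(d_store_office)}

== RESULT ==
["at(store)", "open(d_office_bay)", "open(d_store_office)"]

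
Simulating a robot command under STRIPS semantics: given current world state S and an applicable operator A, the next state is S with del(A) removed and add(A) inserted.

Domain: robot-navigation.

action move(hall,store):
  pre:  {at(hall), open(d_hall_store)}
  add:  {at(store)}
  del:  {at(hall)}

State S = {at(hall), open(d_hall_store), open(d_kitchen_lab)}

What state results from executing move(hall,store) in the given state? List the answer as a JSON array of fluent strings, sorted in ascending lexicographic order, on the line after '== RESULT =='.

Progress:
  pre ⊆ S: {at(hall), open(d_hall_store)} ⊆ S  — applicable
  S \ del = {open(d_hall_store), open(d_kitchen_lab)}
  ∪ add   = {at(store), open(d_hall_store), open(d_kitchen_lab)}

== RESULT ==
["at(store)", "open(d_hall_store)", "open(d_kitchen_lab)"]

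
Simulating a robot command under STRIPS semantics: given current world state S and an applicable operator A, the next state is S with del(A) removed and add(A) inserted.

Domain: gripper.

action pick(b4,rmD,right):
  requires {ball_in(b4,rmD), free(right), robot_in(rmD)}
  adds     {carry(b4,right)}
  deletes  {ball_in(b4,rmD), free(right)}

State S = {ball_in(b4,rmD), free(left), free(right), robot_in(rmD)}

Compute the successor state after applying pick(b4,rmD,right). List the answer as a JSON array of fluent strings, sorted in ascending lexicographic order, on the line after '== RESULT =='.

Compute (S \ del) ∪ add:
  pre ⊆ S: {ball_in(b4,rmD), free(right), robot_in(rmD)} ⊆ S  — applicable
  S \ del = {free(left), robot_in(rmD)}
  ∪ add   = {carry(b4,right), free(left), robot_in(rmD)}

== RESULT ==
["carry(b4,right)", "free(left)", "robot_in(rmD)"]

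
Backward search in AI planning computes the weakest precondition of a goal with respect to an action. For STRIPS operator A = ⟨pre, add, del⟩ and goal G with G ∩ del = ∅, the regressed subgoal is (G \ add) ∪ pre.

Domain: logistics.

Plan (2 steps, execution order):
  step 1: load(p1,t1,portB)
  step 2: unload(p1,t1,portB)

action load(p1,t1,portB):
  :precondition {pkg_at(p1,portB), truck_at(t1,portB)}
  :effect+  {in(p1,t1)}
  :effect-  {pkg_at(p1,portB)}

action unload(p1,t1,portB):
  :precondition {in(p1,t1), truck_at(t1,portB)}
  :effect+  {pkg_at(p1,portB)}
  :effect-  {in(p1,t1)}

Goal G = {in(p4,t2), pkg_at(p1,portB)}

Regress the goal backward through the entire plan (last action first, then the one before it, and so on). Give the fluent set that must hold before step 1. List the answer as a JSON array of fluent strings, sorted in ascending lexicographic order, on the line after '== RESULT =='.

Regress step by step:
  through step 2 (unload(p1,t1,portB)): drop {pkg_at(p1,portB)}, keep {in(p4,t2)}, require {in(p1,t1), truck_at(t1,portB)}
    → {in(p1,t1), in(p4,t2), truck_at(t1,portB)}
  through step 1 (load(p1,t1,portB)): drop {in(p1,t1)}, keep {in(p4,t2), truck_at(t1,portB)}, require {pkg_at(p1,portB), truck_at(t1,portB)}
    → {in(p4,t2), pkg_at(p1,portB), truck_at(t1,portB)}

== RESULT ==
["in(p4,t2)", "pkg_at(p1,portB)", "truck_at(t1,portB)"]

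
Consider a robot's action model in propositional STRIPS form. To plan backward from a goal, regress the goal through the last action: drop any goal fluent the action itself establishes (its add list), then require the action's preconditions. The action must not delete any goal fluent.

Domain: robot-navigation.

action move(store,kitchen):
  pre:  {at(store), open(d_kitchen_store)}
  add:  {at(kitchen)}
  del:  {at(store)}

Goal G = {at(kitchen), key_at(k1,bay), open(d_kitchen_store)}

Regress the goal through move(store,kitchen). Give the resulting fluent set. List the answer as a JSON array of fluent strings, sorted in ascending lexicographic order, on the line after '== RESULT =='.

Compute (G \ add) ∪ pre:
  G ∩ del = {}  (empty — regression defined)
  G \ add = {at(kitchen), key_at(k1,bay), open(d_kitchen_store)} \ {at(kitchen)} = {key_at(k1,bay), open(d_kitchen_store)}
  ∪ pre   = {key_at(k1,bay), open(d_kitchen_store)} ∪ {at(store), open(d_kitchen_store)}
          = {at(store), key_at(k1,bay), open(d_kitchen_store)}

== RESULT ==
["at(store)", "key_at(k1,bay)", "open(d_kitchen_store)"]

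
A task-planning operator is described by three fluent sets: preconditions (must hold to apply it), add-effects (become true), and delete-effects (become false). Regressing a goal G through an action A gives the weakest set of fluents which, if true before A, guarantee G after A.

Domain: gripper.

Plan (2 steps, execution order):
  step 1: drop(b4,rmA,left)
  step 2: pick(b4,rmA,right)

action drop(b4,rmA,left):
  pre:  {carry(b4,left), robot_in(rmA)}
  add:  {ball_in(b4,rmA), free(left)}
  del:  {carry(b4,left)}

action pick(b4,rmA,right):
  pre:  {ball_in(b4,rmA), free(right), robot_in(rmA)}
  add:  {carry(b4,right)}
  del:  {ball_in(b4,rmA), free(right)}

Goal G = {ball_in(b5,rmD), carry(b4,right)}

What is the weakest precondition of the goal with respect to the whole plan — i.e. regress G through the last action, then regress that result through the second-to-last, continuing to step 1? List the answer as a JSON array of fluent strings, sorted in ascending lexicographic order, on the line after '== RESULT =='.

Work backward from the goal:
  through step 2 (pick(b4,rmA,right)): drop {carry(b4,right)}, keep {ball_in(b5,rmD)}, require {ball_in(b4,rmA), free(right), robot_in(rmA)}
    → {ball_in(b4,rmA), ball_in(b5,rmD), free(right), robot_in(rmA)}
  through step 1 (drop(b4,rmA,left)): drop {ball_in(b4,rmA)}, keep {ball_in(b5,rmD), free(right), robot_in(rmA)}, require {carry(b4,left), robot_in(rmA)}
    → {ball_in(b5,rmD), carry(b4,left), free(right), robot_in(rmA)}

== RESULT ==
["ball_in(b5,rmD)", "carry(b4,left)", "free(right)", "robot_in(rmA)"]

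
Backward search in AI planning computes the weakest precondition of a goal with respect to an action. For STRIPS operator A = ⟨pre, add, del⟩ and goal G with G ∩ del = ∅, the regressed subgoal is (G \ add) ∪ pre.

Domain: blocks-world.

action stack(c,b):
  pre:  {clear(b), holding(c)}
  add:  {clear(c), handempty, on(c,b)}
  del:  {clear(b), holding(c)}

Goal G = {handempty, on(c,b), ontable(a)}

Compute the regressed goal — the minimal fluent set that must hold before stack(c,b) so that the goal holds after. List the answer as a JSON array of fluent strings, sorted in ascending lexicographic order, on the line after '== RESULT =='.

Compute (G \ add) ∪ pre:
  G ∩ del = {}  (empty — regression defined)
  G \ add = {handempty, on(c,b), ontable(a)} \ {clear(c), handempty, on(c,b)} = {ontable(a)}
  ∪ pre   = {ontable(a)} ∪ {clear(b), holding(c)}
          = {clear(b), holding(c), ontable(a)}

== RESULT ==
["clear(b)", "holding(c)", "ontable(a)"]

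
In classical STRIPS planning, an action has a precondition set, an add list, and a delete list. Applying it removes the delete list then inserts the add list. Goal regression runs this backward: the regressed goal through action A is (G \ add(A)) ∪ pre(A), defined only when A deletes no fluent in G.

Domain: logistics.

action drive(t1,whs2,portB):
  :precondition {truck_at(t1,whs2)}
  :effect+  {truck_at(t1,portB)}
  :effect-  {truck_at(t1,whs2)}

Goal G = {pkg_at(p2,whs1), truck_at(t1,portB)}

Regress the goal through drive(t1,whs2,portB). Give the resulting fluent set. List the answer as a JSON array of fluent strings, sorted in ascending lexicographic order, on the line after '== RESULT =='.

Compute (G \ add) ∪ pre:
  G ∩ del = {}  (empty — regression defined)
  G \ add = {pkg_at(p2,whs1), truck_at(t1,portB)} \ {truck_at(t1,portB)} = {pkg_at(p2,whs1)}
  ∪ pre   = {pkg_at(p2,whs1)} ∪ {truck_at(t1,whs2)}
          = {pkg_at(p2,whs1), truck_at(t1,whs2)}

== RESULT ==
["pkg_at(p2,whs1)", "truck_at(t1,whs2)"]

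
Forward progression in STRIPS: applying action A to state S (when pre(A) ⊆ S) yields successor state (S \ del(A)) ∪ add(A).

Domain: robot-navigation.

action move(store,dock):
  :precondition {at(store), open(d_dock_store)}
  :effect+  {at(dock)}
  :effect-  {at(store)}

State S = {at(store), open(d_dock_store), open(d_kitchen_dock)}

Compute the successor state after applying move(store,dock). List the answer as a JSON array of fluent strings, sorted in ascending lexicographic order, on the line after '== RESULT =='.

Compute (S \ del) ∪ add:
  pre ⊆ S: {at(store), open(d_dock_store)} ⊆ S  — applicable
  S \ del = {open(d_dock_store), open(d_kitchen_dock)}
  ∪ add   = {at(dock), open(d_dock_store), open(d_kitchen_dock)}

== RESULT ==
["at(dock)", "open(d_dock_store)", "open(d_kitchen_dock)"]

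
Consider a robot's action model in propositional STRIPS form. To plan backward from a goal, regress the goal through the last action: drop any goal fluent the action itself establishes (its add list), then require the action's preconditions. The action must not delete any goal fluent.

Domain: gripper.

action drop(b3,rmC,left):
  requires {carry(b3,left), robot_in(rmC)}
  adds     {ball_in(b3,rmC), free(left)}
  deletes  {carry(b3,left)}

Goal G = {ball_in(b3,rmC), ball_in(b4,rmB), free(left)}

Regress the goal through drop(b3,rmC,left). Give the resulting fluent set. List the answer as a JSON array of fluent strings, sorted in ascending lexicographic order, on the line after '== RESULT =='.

Regress:
  G ∩ del = {}  (empty — regression defined)
  G \ add = {ball_in(b3,rmC), ball_in(b4,rmB), free(left)} \ {ball_in(b3,rmC), free(left)} = {ball_in(b4,rmB)}
  ∪ pre   = {ball_in(b4,rmB)} ∪ {carry(b3,left), robot_in(rmC)}
          = {ball_in(b4,rmB), carry(b3,left), robot_in(rmC)}

== RESULT ==
["ball_in(b4,rmB)", "carry(b3,left)", "robot_in(rmC)"]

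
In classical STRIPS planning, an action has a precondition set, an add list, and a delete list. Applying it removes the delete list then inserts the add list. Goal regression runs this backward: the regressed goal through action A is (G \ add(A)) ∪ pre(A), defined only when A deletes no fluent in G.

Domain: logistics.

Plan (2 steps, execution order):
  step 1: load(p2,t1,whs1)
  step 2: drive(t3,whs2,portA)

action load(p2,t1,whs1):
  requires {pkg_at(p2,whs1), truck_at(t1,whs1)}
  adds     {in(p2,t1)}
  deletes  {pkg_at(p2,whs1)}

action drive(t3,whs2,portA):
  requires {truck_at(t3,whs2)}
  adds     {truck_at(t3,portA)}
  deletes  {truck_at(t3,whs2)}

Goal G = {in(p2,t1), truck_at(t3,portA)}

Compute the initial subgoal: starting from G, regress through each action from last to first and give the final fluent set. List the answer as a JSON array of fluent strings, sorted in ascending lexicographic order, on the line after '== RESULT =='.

Regress step by step:
  through step 2 (drive(t3,whs2,portA)): drop {truck_at(t3,portA)}, keep {in(p2,t1)}, require {truck_at(t3,whs2)}
    → {in(p2,t1), truck_at(t3,whs2)}
  through step 1 (load(p2,t1,whs1)): drop {in(p2,t1)}, keep {truck_at(t3,whs2)}, require {pkg_at(p2,whs1), truck_at(t1,whs1)}
    → {pkg_at(p2,whs1), truck_at(t1,whs1), truck_at(t3,whs2)}

== RESULT ==
["pkg_at(p2,whs1)", "truck_at(t1,whs1)", "truck_at(t3,whs2)"]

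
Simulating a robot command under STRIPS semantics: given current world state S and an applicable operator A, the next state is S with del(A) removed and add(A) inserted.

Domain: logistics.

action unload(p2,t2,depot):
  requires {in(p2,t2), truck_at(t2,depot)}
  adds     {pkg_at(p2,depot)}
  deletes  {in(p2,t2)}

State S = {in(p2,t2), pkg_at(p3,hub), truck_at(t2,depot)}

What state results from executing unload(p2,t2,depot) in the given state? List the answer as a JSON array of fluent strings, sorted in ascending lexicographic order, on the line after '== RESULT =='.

Progress:
  pre ⊆ S: {in(p2,t2), truck_at(t2,depot)} ⊆ S  — applicable
  S \ del = {pkg_at(p3,hub), truck_at(t2,depot)}
  ∪ add   = {pkg_at(p2,depot), pkg_at(p3,hub), truck_at(t2,depot)}

== RESULT ==
["pkg_at(p2,depot)", "pkg_at(p3,hub)", "truck_at(t2,depot)"]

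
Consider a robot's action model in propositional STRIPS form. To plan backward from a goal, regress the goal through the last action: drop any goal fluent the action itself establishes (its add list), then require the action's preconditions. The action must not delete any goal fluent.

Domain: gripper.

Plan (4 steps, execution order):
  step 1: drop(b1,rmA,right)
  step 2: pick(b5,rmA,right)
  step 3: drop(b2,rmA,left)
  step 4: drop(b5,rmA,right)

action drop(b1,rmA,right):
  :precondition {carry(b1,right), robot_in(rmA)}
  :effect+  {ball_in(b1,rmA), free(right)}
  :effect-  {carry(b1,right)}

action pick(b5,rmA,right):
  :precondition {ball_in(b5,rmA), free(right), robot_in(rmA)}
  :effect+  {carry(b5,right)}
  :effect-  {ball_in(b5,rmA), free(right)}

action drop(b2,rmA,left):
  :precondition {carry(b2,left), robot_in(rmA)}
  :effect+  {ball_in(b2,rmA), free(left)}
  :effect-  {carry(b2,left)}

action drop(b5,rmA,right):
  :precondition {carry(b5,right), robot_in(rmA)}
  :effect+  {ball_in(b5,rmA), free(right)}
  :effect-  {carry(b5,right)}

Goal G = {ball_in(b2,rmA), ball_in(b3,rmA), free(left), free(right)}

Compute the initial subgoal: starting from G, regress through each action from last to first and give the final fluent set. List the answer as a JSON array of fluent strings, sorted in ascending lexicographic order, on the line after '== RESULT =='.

Work backward from the goal:
  through step 4 (drop(b5,rmA,right)): drop {free(right)}, keep {ball_in(b2,rmA), ball_in(b3,rmA), free(left)}, require {carry(b5,right), robot_in(rmA)}
    → {ball_in(b2,rmA), ball_in(b3,rmA), carry(b5,right), free(left), robot_in(rmA)}
  through step 3 (drop(b2,rmA,left)): drop {ball_in(b2,rmA), free(left)}, keep {ball_in(b3,rmA), carry(b5,right), robot_in(rmA)}, require {carry(b2,left), robot_in(rmA)}
    → {ball_in(b3,rmA), carry(b2,left), carry(b5,right), robot_in(rmA)}
  through step 2 (pick(b5,rmA,right)): drop {carry(b5,right)}, keep {ball_in(b3,rmA), carry(b2,left), robot_in(rmA)}, require {ball_in(b5,rmA), free(right), robot_in(rmA)}
    → {ball_in(b3,rmA), ball_in(b5,rmA), carry(b2,left), free(right), robot_in(rmA)}
  through step 1 (drop(b1,rmA,right)): drop {free(right)}, keep {ball_in(b3,rmA), ball_in(b5,rmA), carry(b2,left), robot_in(rmA)}, require {carry(b1,right), robot_in(rmA)}
    → {ball_in(b3,rmA), ball_in(b5,rmA), carry(b1,right), carry(b2,left), robot_in(rmA)}

== RESULT ==
["ball_in(b3,rmA)", "ball_in(b5,rmA)", "carry(b1,right)", "carry(b2,left)", "robot_in(rmA)"]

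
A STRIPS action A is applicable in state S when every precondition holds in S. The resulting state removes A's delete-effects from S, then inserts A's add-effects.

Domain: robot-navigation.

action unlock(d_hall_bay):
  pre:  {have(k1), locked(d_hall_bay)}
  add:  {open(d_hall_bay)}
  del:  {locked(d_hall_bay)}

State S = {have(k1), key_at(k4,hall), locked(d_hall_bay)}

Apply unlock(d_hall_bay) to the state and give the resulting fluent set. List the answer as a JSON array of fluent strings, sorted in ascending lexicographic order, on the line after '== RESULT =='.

Progress:
  pre ⊆ S: {have(k1), locked(d_hall_bay)} ⊆ S  — applicable
  S \ del = {have(k1), key_at(k4,hall)}
  ∪ add   = {have(k1), key_at(k4,hall), open(d_hall_bay)}

== RESULT ==
["have(k1)", "key_at(k4,hall)", "open(d_hall_bay)"]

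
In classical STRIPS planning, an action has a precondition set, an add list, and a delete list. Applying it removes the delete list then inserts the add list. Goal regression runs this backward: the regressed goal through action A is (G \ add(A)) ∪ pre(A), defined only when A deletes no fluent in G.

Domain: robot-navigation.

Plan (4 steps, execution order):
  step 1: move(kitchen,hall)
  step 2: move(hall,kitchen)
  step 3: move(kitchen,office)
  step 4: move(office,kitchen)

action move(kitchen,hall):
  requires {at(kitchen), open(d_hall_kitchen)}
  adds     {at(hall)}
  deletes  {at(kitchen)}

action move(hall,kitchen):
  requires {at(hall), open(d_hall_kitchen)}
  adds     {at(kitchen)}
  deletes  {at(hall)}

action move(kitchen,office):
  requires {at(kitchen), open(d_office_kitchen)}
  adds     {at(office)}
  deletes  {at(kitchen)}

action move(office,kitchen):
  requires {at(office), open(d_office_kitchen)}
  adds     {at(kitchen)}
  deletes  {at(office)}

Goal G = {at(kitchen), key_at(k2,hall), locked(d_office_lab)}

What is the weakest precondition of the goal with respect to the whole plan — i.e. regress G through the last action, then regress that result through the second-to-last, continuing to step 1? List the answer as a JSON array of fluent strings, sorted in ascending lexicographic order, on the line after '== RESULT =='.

Regress step by step:
  through step 4 (move(office,kitchen)): drop {at(kitchen)}, keep {key_at(k2,hall), locked(d_office_lab)}, require {at(office), open(d_office_kitchen)}
    → {at(office), key_at(k2,hall), locked(d_office_lab), open(d_office_kitchen)}
  through step 3 (move(kitchen,office)): drop {at(office)}, keep {key_at(k2,hall), locked(d_office_lab), open(d_office_kitchen)}, require {at(kitchen), open(d_office_kitchen)}
    → {at(kitchen), key_at(k2,hall), locked(d_office_lab), open(d_office_kitchen)}
  through step 2 (move(hall,kitchen)): drop {at(kitchen)}, keep {key_at(k2,hall), locked(d_office_lab), open(d_office_kitchen)}, require {at(hall), open(d_hall_kitchen)}
    → {at(hall), key_at(k2,hall), locked(d_office_lab), open(d_hall_kitchen), open(d_office_kitchen)}
  through step 1 (move(kitchen,hall)): drop {at(hall)}, keep {key_at(k2,hall), locked(d_office_lab), open(d_hall_kitchen), open(d_office_kitchen)}, require {at(kitchen), open(d_hall_kitchen)}
    → {at(kitchen), key_at(k2,hall), locked(d_office_lab), open(d_hall_kitchen), open(d_office_kitchen)}

== RESULT ==
["at(kitchen)", "key_at(k2,hall)", "locked(d_office_lab)", "open(d_hall_kitchen)", "open(d_office_kitchen)"]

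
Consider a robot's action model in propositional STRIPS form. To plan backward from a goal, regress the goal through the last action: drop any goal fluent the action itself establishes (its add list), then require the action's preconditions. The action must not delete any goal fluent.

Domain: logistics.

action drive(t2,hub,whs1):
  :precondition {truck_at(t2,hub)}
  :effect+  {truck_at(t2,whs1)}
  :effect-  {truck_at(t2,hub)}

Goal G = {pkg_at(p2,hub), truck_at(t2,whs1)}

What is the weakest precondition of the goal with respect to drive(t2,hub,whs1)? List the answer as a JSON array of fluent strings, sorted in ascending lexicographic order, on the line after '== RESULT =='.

Compute (G \ add) ∪ pre:
  G ∩ del = {}  (empty — regression defined)
  G \ add = {pkg_at(p2,hub), truck_at(t2,whs1)} \ {truck_at(t2,whs1)} = {pkg_at(p2,hub)}
  ∪ pre   = {pkg_at(p2,hub)} ∪ {truck_at(t2,hub)}
          = {pkg_at(p2,hub), truck_at(t2,hub)}

== RESULT ==
["pkg_at(p2,hub)", "truck_at(t2,hub)"]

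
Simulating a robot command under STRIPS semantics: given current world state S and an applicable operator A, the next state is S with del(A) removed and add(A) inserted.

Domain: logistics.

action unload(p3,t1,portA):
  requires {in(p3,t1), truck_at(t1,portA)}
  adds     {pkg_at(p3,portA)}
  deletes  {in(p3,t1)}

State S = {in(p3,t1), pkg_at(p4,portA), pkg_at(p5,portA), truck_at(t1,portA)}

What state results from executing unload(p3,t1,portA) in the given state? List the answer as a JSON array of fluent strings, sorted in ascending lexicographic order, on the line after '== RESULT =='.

Compute (S \ del) ∪ add:
  pre ⊆ S: {in(p3,t1), truck_at(t1,portA)} ⊆ S  — applicable
  S \ del = {pkg_at(p4,portA), pkg_at(p5,portA), truck_at(t1,portA)}
  ∪ add   = {pkg_at(p3,portA), pkg_at(p4,portA), pkg_at(p5,portA), truck_at(t1,portA)}

== RESULT ==
["pkg_at(p3,portA)", "pkg_at(p4,portA)", "pkg_at(p5,portA)", "truck_at(t1,portA)"]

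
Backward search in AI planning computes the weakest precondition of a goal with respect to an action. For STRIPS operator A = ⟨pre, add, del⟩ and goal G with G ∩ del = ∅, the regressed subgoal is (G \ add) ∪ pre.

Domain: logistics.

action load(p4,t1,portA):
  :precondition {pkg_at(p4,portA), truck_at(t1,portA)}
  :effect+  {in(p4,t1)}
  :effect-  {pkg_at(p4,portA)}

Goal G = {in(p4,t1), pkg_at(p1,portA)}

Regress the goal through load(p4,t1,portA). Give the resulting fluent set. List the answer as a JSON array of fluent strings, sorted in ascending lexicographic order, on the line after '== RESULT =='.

Compute (G \ add) ∪ pre:
  G ∩ del = {}  (empty — regression defined)
  G \ add = {in(p4,t1), pkg_at(p1,portA)} \ {in(p4,t1)} = {pkg_at(p1,portA)}
  ∪ pre   = {pkg_at(p1,portA)} ∪ {pkg_at(p4,portA), truck_at(t1,portA)}
          = {pkg_at(p1,portA), pkg_at(p4,portA), truck_at(t1,portA)}

== RESULT ==
["pkg_at(p1,portA)", "pkg_at(p4,portA)", "truck_at(t1,portA)"]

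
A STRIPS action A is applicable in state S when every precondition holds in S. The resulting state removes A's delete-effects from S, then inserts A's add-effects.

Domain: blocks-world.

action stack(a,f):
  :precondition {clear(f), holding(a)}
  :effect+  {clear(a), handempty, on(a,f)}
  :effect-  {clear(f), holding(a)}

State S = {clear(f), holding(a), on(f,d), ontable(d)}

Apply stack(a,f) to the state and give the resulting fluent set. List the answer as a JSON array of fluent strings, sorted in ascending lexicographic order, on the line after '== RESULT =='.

Compute (S \ del) ∪ add:
  pre ⊆ S: {clear(f), holding(a)} ⊆ S  — applicable
  S \ del = {on(f,d), ontable(d)}
  ∪ add   = {clear(a), handempty, on(a,f), on(f,d), ontable(d)}

== RESULT ==
["clear(a)", "handempty", "on(a,f)", "on(f,d)", "ontable(d)"]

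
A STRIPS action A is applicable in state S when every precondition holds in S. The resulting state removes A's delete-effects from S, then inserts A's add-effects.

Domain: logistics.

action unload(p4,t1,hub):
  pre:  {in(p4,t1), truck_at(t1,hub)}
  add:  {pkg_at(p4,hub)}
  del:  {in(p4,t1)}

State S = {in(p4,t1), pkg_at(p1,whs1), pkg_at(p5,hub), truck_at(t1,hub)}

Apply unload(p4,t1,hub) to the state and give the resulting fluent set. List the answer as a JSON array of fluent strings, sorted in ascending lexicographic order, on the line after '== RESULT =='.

Progress:
  pre ⊆ S: {in(p4,t1), truck_at(t1,hub)} ⊆ S  — applicable
  S \ del = {pkg_at(p1,whs1), pkg_at(p5,hub), truck_at(t1,hub)}
  ∪ add   = {pkg_at(p1,whs1), pkg_at(p4,hub), pkg_at(p5,hub), truck_at(t1,hub)}

== RESULT ==
["pkg_at(p1,whs1)", "pkg_at(p4,hub)", "pkg_at(p5,hub)", "truck_at(t1,hub)"]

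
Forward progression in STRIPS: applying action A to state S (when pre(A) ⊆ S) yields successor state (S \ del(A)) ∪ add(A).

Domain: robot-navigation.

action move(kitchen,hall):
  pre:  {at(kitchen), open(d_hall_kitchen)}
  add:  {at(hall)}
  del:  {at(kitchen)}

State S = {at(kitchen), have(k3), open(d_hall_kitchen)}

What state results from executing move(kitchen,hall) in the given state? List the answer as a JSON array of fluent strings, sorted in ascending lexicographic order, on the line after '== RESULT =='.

Progress:
  pre ⊆ S: {at(kitchen), open(d_hall_kitchen)} ⊆ S  — applicable
  S \ del = {have(k3), open(d_hall_kitchen)}
  ∪ add   = {at(hall), have(k3), open(d_hall_kitchen)}

== RESULT ==
["at(hall)", "have(k3)", "open(d_hall_kitchen)"]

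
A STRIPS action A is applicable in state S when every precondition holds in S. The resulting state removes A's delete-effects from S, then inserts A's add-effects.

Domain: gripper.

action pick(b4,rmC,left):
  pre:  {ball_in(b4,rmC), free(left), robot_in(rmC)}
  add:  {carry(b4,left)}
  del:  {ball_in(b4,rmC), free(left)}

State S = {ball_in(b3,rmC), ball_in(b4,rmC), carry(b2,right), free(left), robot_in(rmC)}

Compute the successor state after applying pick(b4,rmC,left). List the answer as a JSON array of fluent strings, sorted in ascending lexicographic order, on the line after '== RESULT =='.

Compute (S \ del) ∪ add:
  pre ⊆ S: {ball_in(b4,rmC), free(left), robot_in(rmC)} ⊆ S  — applicable
  S \ del = {ball_in(b3,rmC), carry(b2,right), robot_in(rmC)}
  ∪ add   = {ball_in(b3,rmC), carry(b2,right), carry(b4,left), robot_in(rmC)}

== RESULT ==
["ball_in(b3,rmC)", "carry(b2,right)", "carry(b4,left)", "robot_in(rmC)"]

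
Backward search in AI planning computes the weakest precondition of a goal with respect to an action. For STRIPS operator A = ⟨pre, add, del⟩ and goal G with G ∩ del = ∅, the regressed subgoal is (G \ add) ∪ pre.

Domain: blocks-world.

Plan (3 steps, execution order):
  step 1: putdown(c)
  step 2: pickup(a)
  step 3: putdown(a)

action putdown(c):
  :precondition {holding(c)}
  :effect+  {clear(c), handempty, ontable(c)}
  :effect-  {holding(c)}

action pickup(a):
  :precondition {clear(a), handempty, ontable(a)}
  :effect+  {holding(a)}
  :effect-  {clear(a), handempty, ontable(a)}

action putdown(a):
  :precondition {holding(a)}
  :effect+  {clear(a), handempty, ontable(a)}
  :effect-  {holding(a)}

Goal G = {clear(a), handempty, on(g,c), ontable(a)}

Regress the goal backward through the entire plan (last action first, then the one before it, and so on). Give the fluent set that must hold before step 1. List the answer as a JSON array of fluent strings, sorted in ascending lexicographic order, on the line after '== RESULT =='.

Regress step by step:
  through step 3 (putdown(a)): drop {clear(a), handempty, ontable(a)}, keep {on(g,c)}, require {holding(a)}
    → {holding(a), on(g,c)}
  through step 2 (pickup(a)): drop {holding(a)}, keep {on(g,c)}, require {clear(a), handempty, ontable(a)}
    → {clear(a), handempty, on(g,c), ontable(a)}
  through step 1 (putdown(c)): drop {handempty}, keep {clear(a), on(g,c), ontable(a)}, require {holding(c)}
    → {clear(a), holding(c), on(g,c), ontable(a)}

== RESULT ==
["clear(a)", "holding(c)", "on(g,c)", "ontable(a)"]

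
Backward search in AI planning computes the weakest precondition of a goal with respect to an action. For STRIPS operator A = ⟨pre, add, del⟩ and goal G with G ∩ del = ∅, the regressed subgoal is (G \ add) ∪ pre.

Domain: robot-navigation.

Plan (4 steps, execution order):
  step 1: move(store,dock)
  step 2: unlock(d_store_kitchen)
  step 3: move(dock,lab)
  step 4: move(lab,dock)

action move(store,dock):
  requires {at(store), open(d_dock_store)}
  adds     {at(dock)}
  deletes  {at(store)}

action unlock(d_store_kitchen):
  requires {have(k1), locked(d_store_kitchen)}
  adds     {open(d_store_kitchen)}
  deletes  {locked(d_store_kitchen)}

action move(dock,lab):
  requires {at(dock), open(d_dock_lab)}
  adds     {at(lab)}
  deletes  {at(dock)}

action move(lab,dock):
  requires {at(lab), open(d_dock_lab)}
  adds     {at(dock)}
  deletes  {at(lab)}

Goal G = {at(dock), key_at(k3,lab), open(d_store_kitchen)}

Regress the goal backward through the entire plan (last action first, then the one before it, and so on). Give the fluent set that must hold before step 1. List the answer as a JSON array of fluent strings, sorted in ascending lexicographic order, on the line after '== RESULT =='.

Regress step by step:
  through step 4 (move(lab,dock)): drop {at(dock)}, keep {key_at(k3,lab), open(d_store_kitchen)}, require {at(lab), open(d_dock_lab)}
    → {at(lab), key_at(k3,lab), open(d_dock_lab), open(d_store_kitchen)}
  through step 3 (move(dock,lab)): drop {at(lab)}, keep {key_at(k3,lab), open(d_dock_lab), open(d_store_kitchen)}, require {at(dock), open(d_dock_lab)}
    → {at(dock), key_at(k3,lab), open(d_dock_lab), open(d_store_kitchen)}
  through step 2 (unlock(d_store_kitchen)): drop {open(d_store_kitchen)}, keep {at(dock), key_at(k3,lab), open(d_dock_lab)}, require {have(k1), locked(d_store_kitchen)}
    → {at(dock), have(k1), key_at(k3,lab), locked(d_store_kitchen), open(d_dock_lab)}
  through step 1 (move(store,dock)): drop {at(dock)}, keep {have(k1), key_at(k3,lab), locked(d_store_kitchen), open(d_dock_lab)}, require {at(store), open(d_dock_store)}
    → {at(store), have(k1), key_at(k3,lab), locked(d_store_kitchen), open(d_dock_lab), open(d_dock_store)}

== RESULT ==
["at(store)", "have(k1)", "key_at(k3,lab)", "locked(d_store_kitchen)", "open(d_dock_lab)", "open(d_dock_store)"]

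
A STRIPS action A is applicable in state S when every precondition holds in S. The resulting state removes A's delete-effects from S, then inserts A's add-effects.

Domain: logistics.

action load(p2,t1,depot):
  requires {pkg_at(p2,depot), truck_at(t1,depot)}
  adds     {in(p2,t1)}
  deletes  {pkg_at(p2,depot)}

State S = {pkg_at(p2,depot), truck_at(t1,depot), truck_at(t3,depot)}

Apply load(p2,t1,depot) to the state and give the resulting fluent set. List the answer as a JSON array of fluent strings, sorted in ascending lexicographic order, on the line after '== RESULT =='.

Progress:
  pre ⊆ S: {pkg_at(p2,depot), truck_at(t1,depot)} ⊆ S  — applicable
  S \ del = {truck_at(t1,depot), truck_at(t3,depot)}
  ∪ add   = {in(p2,t1), truck_at(t1,depot), truck_at(t3,depot)}

== RESULT ==
["in(p2,t1)", "truck_at(t1,depot)", "truck_at(t3,depot)"]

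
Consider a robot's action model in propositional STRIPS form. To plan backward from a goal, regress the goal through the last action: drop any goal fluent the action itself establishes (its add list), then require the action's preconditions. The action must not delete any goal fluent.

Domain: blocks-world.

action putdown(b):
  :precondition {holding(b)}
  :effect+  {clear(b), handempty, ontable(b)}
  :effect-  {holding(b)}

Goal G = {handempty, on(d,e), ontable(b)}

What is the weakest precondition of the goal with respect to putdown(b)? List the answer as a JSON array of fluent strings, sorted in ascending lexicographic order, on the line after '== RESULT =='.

Compute (G \ add) ∪ pre:
  G ∩ del = {}  (empty — regression defined)
  G \ add = {handempty, on(d,e), ontable(b)} \ {clear(b), handempty, ontable(b)} = {on(d,e)}
  ∪ pre   = {on(d,e)} ∪ {holding(b)}
          = {holding(b), on(d,e)}

== RESULT ==
["holding(b)", "on(d,e)"]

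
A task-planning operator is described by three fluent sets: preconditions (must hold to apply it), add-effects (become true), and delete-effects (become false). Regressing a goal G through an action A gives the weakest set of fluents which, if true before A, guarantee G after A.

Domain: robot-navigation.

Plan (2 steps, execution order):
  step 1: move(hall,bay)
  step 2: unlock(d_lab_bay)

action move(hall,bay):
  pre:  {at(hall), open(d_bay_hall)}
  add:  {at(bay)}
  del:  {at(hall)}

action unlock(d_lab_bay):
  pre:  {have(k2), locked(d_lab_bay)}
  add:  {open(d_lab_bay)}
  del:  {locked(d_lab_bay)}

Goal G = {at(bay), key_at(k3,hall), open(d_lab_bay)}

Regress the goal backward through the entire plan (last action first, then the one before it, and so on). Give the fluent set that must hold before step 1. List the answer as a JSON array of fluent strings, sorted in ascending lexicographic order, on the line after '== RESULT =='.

Regress step by step:
  through step 2 (unlock(d_lab_bay)): drop {open(d_lab_bay)}, keep {at(bay), key_at(k3,hall)}, require {have(k2), locked(d_lab_bay)}
    → {at(bay), have(k2), key_at(k3,hall), locked(d_lab_bay)}
  through step 1 (move(hall,bay)): drop {at(bay)}, keep {have(k2), key_at(k3,hall), locked(d_lab_bay)}, require {at(hall), open(d_bay_hall)}
    → {at(hall), have(k2), key_at(k3,hall), locked(d_lab_bay), open(d_bay_hall)}

== RESULT ==
["at(hall)", "have(k2)", "key_at(k3,hall)", "locked(d_lab_bay)", "open(d_bay_hall)"]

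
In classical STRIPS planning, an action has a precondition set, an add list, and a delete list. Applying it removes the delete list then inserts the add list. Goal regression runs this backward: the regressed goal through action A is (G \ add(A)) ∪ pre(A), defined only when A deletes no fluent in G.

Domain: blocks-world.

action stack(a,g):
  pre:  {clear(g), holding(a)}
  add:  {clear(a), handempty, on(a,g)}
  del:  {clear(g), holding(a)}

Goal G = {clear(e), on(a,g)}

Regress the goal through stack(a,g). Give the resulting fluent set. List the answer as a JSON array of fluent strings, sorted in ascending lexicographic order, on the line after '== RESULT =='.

Regress:
  G ∩ del = {}  (empty — regression defined)
  G \ add = {clear(e), on(a,g)} \ {clear(a), handempty, on(a,g)} = {clear(e)}
  ∪ pre   = {clear(e)} ∪ {clear(g), holding(a)}
          = {clear(e), clear(g), holding(a)}

== RESULT ==
["clear(e)", "clear(g)", "holding(a)"]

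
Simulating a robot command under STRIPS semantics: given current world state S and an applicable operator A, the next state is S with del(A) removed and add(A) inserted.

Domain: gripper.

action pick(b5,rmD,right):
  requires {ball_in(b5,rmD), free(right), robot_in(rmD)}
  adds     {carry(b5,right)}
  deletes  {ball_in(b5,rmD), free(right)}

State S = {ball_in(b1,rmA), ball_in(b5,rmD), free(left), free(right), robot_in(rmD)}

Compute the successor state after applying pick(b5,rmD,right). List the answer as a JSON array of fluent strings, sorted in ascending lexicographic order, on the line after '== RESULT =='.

Progress:
  pre ⊆ S: {ball_in(b5,rmD), free(right), robot_in(rmD)} ⊆ S  — applicable
  S \ del = {ball_in(b1,rmA), free(left), robot_in(rmD)}
  ∪ add   = {ball_in(b1,rmA), carry(b5,right), free(left), robot_in(rmD)}

== RESULT ==
["ball_in(b1,rmA)", "carry(b5,right)", "free(left)", "robot_in(rmD)"]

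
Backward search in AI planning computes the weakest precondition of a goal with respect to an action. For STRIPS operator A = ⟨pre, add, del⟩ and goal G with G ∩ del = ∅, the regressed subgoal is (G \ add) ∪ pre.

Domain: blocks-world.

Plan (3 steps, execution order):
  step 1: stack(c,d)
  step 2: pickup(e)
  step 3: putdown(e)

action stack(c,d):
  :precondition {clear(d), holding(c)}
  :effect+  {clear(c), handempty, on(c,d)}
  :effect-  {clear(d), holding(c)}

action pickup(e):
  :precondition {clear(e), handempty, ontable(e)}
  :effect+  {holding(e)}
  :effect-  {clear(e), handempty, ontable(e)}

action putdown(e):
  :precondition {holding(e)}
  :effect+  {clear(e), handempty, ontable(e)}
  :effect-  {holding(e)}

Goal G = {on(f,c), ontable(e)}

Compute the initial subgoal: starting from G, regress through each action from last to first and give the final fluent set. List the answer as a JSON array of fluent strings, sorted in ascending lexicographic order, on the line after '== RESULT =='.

Work backward from the goal:
  through step 3 (putdown(e)): drop {ontable(e)}, keep {on(f,c)}, require {holding(e)}
    → {holding(e), on(f,c)}
  through step 2 (pickup(e)): drop {holding(e)}, keep {on(f,c)}, require {clear(e), handempty, ontable(e)}
    → {clear(e), handempty, on(f,c), ontable(e)}
  through step 1 (stack(c,d)): drop {handempty}, keep {clear(e), on(f,c), ontable(e)}, require {clear(d), holding(c)}
    → {clear(d), clear(e), holding(c), on(f,c), ontable(e)}

== RESULT ==
["clear(d)", "clear(e)", "holding(c)", "on(f,c)", "ontable(e)"]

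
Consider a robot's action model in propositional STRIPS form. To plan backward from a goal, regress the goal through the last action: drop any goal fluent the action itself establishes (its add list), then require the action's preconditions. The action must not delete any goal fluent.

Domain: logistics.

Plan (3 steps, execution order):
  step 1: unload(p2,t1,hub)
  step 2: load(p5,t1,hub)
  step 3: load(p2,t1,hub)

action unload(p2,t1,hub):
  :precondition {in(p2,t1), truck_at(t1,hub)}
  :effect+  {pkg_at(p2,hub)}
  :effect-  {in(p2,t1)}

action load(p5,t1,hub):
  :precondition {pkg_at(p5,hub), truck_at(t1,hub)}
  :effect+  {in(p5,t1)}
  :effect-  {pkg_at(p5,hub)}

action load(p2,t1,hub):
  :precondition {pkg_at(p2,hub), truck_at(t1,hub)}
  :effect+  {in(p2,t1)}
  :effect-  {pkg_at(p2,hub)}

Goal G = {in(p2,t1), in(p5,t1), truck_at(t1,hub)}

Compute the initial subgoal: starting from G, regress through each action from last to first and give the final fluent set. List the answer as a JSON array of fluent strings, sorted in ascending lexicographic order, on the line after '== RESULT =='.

Work backward from the goal:
  through step 3 (load(p2,t1,hub)): drop {in(p2,t1)}, keep {in(p5,t1), truck_at(t1,hub)}, require {pkg_at(p2,hub), truck_at(t1,hub)}
    → {in(p5,t1), pkg_at(p2,hub), truck_at(t1,hub)}
  through step 2 (load(p5,t1,hub)): drop {in(p5,t1)}, keep {pkg_at(p2,hub), truck_at(t1,hub)}, require {pkg_at(p5,hub), truck_at(t1,hub)}
    → {pkg_at(p2,hub), pkg_at(p5,hub), truck_at(t1,hub)}
  through step 1 (unload(p2,t1,hub)): drop {pkg_at(p2,hub)}, keep {pkg_at(p5,hub), truck_at(t1,hub)}, require {in(p2,t1), truck_at(t1,hub)}
    → {in(p2,t1), pkg_at(p5,hub), truck_at(t1,hub)}

== RESULT ==
["in(p2,t1)", "pkg_at(p5,hub)", "truck_at(t1,hub)"]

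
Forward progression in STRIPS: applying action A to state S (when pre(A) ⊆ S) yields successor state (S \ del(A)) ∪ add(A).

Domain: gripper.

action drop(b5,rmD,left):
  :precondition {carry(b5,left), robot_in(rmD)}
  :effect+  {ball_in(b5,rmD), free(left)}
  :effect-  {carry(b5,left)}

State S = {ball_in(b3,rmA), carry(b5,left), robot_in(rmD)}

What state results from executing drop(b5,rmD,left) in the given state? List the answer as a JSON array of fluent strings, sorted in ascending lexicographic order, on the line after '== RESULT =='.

Compute (S \ del) ∪ add:
  pre ⊆ S: {carry(b5,left), robot_in(rmD)} ⊆ S  — applicable
  S \ del = {ball_in(b3,rmA), robot_in(rmD)}
  ∪ add   = {ball_in(b3,rmA), ball_in(b5,rmD), free(left), robot_in(rmD)}

== RESULT ==
["ball_in(b3,rmA)", "ball_in(b5,rmD)", "free(left)", "robot_in(rmD)"]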